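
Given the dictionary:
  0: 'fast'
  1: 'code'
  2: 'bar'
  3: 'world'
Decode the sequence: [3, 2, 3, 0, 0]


Look up each index in the dictionary:
  3 -> 'world'
  2 -> 'bar'
  3 -> 'world'
  0 -> 'fast'
  0 -> 'fast'

Decoded: "world bar world fast fast"


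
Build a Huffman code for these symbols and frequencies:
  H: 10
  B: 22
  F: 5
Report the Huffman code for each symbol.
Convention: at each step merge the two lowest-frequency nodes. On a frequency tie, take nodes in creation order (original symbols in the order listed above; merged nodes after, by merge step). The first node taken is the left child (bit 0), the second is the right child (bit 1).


Huffman tree construction:
Step 1: Merge F(5) + H(10) = 15
Step 2: Merge (F+H)(15) + B(22) = 37
Read each symbol's code off the tree from the root (left child = 0, right child = 1).

Codes:
  H: 01 (length 2)
  B: 1 (length 1)
  F: 00 (length 2)
Average code length: 52/37 = 1.4054 bits/symbol


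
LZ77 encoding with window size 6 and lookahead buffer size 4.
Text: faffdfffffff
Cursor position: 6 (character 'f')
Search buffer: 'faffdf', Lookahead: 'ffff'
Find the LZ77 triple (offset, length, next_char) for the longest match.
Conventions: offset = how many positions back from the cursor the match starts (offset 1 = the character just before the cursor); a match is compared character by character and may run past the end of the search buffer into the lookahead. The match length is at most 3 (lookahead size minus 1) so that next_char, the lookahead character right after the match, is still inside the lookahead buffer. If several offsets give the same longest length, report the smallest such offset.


Try each offset into the search buffer:
  offset=1 (pos 5, char 'f'): match length 3
  offset=2 (pos 4, char 'd'): match length 0
  offset=3 (pos 3, char 'f'): match length 1
  offset=4 (pos 2, char 'f'): match length 2
  offset=5 (pos 1, char 'a'): match length 0
  offset=6 (pos 0, char 'f'): match length 1
Longest match has length 3 at offset 1.
next_char = character at position 6 + 3 = 9 -> 'f'

Best match: offset=1, length=3 (matching 'fff' starting at position 5)
LZ77 triple: (1, 3, 'f')


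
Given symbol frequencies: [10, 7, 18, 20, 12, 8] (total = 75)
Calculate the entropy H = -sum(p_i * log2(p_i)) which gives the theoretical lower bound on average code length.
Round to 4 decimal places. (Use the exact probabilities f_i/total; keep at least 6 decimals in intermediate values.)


Per-symbol terms -p_i * log2(p_i) with p_i = f_i/75:
  p = 10/75 = 0.133333: log2(p) = -2.906891, -p*log2(p) = 0.387585
  p = 7/75 = 0.093333: log2(p) = -3.421464, -p*log2(p) = 0.319337
  p = 18/75 = 0.240000: log2(p) = -2.058894, -p*log2(p) = 0.494134
  p = 20/75 = 0.266667: log2(p) = -1.906891, -p*log2(p) = 0.508504
  p = 12/75 = 0.160000: log2(p) = -2.643856, -p*log2(p) = 0.423017
  p = 8/75 = 0.106667: log2(p) = -3.228819, -p*log2(p) = 0.344407
H = 0.387585 + 0.319337 + 0.494134 + 0.508504 + 0.423017 + 0.344407 = 2.476984

H = 2.477 bits/symbol


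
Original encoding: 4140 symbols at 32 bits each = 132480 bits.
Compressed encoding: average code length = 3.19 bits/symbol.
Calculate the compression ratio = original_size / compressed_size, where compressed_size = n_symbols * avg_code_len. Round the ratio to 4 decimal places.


original_size = n_symbols * orig_bits = 4140 * 32 = 132480 bits
compressed_size = n_symbols * avg_code_len = 4140 * 3.19 = 13206.6 bits
ratio = original_size / compressed_size = 132480 / 13206.6 = 10.0313

Compression ratio = 10.0313


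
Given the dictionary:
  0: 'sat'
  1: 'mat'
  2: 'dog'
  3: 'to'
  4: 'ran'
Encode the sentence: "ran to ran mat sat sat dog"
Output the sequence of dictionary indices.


Look up each word in the dictionary:
  'ran' -> 4
  'to' -> 3
  'ran' -> 4
  'mat' -> 1
  'sat' -> 0
  'sat' -> 0
  'dog' -> 2

Encoded: [4, 3, 4, 1, 0, 0, 2]


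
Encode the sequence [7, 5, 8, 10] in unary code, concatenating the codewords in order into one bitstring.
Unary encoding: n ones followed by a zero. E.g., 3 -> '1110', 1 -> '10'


Encode each number as n ones followed by a terminating 0:
  7 -> 11111110 (8 bits)
  5 -> 111110 (6 bits)
  8 -> 111111110 (9 bits)
  10 -> 11111111110 (11 bits)
Total length = 8 + 6 + 9 + 11 = 34 bits.

Unary([7, 5, 8, 10]) = 1111111011111011111111011111111110 (34 bits)


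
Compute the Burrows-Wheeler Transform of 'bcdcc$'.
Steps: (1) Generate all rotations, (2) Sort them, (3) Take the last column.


Rotations (sorted):
  0: $bcdcc -> last char: c
  1: bcdcc$ -> last char: $
  2: c$bcdc -> last char: c
  3: cc$bcd -> last char: d
  4: cdcc$b -> last char: b
  5: dcc$bc -> last char: c


BWT = c$cdbc


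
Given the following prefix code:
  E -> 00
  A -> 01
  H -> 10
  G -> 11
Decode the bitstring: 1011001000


Decoding step by step:
Bits 10 -> H
Bits 11 -> G
Bits 00 -> E
Bits 10 -> H
Bits 00 -> E


Decoded message: HGEHE


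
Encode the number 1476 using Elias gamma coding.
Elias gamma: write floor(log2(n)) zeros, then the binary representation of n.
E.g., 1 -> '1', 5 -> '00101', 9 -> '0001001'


num_bits = floor(log2(1476)) + 1 = 11
leading_zeros = num_bits - 1 = 10
binary(1476) = 10111000100

Elias gamma(1476) = '0000000000' + '10111000100' = 000000000010111000100 (21 bits)


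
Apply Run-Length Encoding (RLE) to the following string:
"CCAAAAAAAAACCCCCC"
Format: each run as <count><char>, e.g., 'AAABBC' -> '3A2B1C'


Scanning runs left to right:
  i=0: run of 'C' x 2 -> '2C'
  i=2: run of 'A' x 9 -> '9A'
  i=11: run of 'C' x 6 -> '6C'

RLE = 2C9A6C


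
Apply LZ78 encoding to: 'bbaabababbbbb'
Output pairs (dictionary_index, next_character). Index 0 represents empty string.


LZ78 encoding steps:
Dictionary: {0: ''}
Step 1: w='' (idx 0), next='b' -> output (0, 'b'), add 'b' as idx 1
Step 2: w='b' (idx 1), next='a' -> output (1, 'a'), add 'ba' as idx 2
Step 3: w='' (idx 0), next='a' -> output (0, 'a'), add 'a' as idx 3
Step 4: w='ba' (idx 2), next='b' -> output (2, 'b'), add 'bab' as idx 4
Step 5: w='a' (idx 3), next='b' -> output (3, 'b'), add 'ab' as idx 5
Step 6: w='b' (idx 1), next='b' -> output (1, 'b'), add 'bb' as idx 6
Step 7: w='bb' (idx 6), end of input -> output (6, '')


Encoded: [(0, 'b'), (1, 'a'), (0, 'a'), (2, 'b'), (3, 'b'), (1, 'b'), (6, '')]


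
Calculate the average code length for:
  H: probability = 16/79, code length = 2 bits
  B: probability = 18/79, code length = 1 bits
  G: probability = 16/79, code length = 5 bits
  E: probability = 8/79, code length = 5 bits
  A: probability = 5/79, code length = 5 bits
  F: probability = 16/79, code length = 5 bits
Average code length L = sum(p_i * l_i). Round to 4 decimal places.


Weighted contributions p_i * l_i:
  H: (16/79) * 2 = 32/79
  B: (18/79) * 1 = 18/79
  G: (16/79) * 5 = 80/79
  E: (8/79) * 5 = 40/79
  A: (5/79) * 5 = 25/79
  F: (16/79) * 5 = 80/79
Sum = (32 + 18 + 80 + 40 + 25 + 80)/79 = 275/79

L = 275/79 = 3.4810 bits/symbol


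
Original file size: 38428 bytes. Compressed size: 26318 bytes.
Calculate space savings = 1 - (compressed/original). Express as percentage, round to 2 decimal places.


ratio = compressed/original = 26318/38428 = 0.684865
savings = 1 - ratio = 1 - 0.684865 = 0.315135
as a percentage: 0.315135 * 100 = 31.51%

Space savings = 1 - 26318/38428 = 31.51%


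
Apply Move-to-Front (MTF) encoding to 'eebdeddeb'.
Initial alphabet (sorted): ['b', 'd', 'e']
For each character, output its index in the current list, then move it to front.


MTF encoding:
'e': index 2 in ['b', 'd', 'e'] -> ['e', 'b', 'd']
'e': index 0 in ['e', 'b', 'd'] -> ['e', 'b', 'd']
'b': index 1 in ['e', 'b', 'd'] -> ['b', 'e', 'd']
'd': index 2 in ['b', 'e', 'd'] -> ['d', 'b', 'e']
'e': index 2 in ['d', 'b', 'e'] -> ['e', 'd', 'b']
'd': index 1 in ['e', 'd', 'b'] -> ['d', 'e', 'b']
'd': index 0 in ['d', 'e', 'b'] -> ['d', 'e', 'b']
'e': index 1 in ['d', 'e', 'b'] -> ['e', 'd', 'b']
'b': index 2 in ['e', 'd', 'b'] -> ['b', 'e', 'd']


Output: [2, 0, 1, 2, 2, 1, 0, 1, 2]


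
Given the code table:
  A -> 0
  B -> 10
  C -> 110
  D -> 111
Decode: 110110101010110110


Decoding:
110 -> C
110 -> C
10 -> B
10 -> B
10 -> B
110 -> C
110 -> C


Result: CCBBBCC


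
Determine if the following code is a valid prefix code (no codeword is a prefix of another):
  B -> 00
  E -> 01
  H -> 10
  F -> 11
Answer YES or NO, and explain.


Checking each pair (does one codeword prefix another?):
  B='00' vs E='01': no prefix
  B='00' vs H='10': no prefix
  B='00' vs F='11': no prefix
  E='01' vs B='00': no prefix
  E='01' vs H='10': no prefix
  E='01' vs F='11': no prefix
  H='10' vs B='00': no prefix
  H='10' vs E='01': no prefix
  H='10' vs F='11': no prefix
  F='11' vs B='00': no prefix
  F='11' vs E='01': no prefix
  F='11' vs H='10': no prefix
No violation found over all pairs.

YES -- this is a valid prefix code. No codeword is a prefix of any other codeword.


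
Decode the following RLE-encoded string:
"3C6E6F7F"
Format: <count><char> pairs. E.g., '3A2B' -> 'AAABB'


Expanding each <count><char> pair:
  3C -> 'CCC'
  6E -> 'EEEEEE'
  6F -> 'FFFFFF'
  7F -> 'FFFFFFF'

Decoded = CCCEEEEEEFFFFFFFFFFFFF


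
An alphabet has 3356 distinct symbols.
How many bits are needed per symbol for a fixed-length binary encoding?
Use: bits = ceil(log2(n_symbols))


log2(3356) = 11.7125
Bracket: 2^11 = 2048 < 3356 <= 2^12 = 4096
So ceil(log2(3356)) = 12

bits = ceil(log2(3356)) = ceil(11.7125) = 12 bits


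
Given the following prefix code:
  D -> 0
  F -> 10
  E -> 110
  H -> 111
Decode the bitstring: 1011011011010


Decoding step by step:
Bits 10 -> F
Bits 110 -> E
Bits 110 -> E
Bits 110 -> E
Bits 10 -> F


Decoded message: FEEEF


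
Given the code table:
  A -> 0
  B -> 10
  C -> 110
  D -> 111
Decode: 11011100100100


Decoding:
110 -> C
111 -> D
0 -> A
0 -> A
10 -> B
0 -> A
10 -> B
0 -> A


Result: CDAABABA


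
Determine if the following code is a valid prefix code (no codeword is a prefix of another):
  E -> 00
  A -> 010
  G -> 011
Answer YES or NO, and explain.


Checking each pair (does one codeword prefix another?):
  E='00' vs A='010': no prefix
  E='00' vs G='011': no prefix
  A='010' vs E='00': no prefix
  A='010' vs G='011': no prefix
  G='011' vs E='00': no prefix
  G='011' vs A='010': no prefix
No violation found over all pairs.

YES -- this is a valid prefix code. No codeword is a prefix of any other codeword.


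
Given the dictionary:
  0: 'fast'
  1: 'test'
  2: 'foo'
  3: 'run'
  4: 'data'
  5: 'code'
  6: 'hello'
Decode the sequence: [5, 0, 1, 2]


Look up each index in the dictionary:
  5 -> 'code'
  0 -> 'fast'
  1 -> 'test'
  2 -> 'foo'

Decoded: "code fast test foo"


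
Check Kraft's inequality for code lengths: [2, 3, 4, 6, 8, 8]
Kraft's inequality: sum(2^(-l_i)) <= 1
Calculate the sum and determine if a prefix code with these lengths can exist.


Sum = 2^(-2) + 2^(-3) + 2^(-4) + 2^(-6) + 2^(-8) + 2^(-8)
    = 0.25 + 0.125 + 0.0625 + 0.015625 + 0.00390625 + 0.00390625
    = 118/256 = 0.4609375
Since 0.4609375 <= 1, Kraft's inequality IS satisfied.
A prefix code with these lengths CAN exist.

Kraft sum = 0.4609375. Satisfied.


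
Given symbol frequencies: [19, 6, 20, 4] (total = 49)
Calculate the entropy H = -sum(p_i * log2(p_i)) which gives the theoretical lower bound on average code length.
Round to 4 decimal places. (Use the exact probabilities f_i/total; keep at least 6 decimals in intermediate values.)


Per-symbol terms -p_i * log2(p_i) with p_i = f_i/49:
  p = 19/49 = 0.387755: log2(p) = -1.366782, -p*log2(p) = 0.529977
  p = 6/49 = 0.122449: log2(p) = -3.029747, -p*log2(p) = 0.370989
  p = 20/49 = 0.408163: log2(p) = -1.292782, -p*log2(p) = 0.527666
  p = 4/49 = 0.081633: log2(p) = -3.614710, -p*log2(p) = 0.295078
H = 0.529977 + 0.370989 + 0.527666 + 0.295078 = 1.723710

H = 1.7237 bits/symbol


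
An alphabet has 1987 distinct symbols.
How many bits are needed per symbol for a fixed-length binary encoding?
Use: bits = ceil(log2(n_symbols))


log2(1987) = 10.9564
Bracket: 2^10 = 1024 < 1987 <= 2^11 = 2048
So ceil(log2(1987)) = 11

bits = ceil(log2(1987)) = ceil(10.9564) = 11 bits


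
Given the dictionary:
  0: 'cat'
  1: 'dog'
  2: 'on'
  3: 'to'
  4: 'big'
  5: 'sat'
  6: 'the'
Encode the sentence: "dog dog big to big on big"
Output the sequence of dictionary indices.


Look up each word in the dictionary:
  'dog' -> 1
  'dog' -> 1
  'big' -> 4
  'to' -> 3
  'big' -> 4
  'on' -> 2
  'big' -> 4

Encoded: [1, 1, 4, 3, 4, 2, 4]


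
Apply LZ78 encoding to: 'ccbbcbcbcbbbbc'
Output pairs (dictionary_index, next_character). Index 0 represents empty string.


LZ78 encoding steps:
Dictionary: {0: ''}
Step 1: w='' (idx 0), next='c' -> output (0, 'c'), add 'c' as idx 1
Step 2: w='c' (idx 1), next='b' -> output (1, 'b'), add 'cb' as idx 2
Step 3: w='' (idx 0), next='b' -> output (0, 'b'), add 'b' as idx 3
Step 4: w='cb' (idx 2), next='c' -> output (2, 'c'), add 'cbc' as idx 4
Step 5: w='b' (idx 3), next='c' -> output (3, 'c'), add 'bc' as idx 5
Step 6: w='b' (idx 3), next='b' -> output (3, 'b'), add 'bb' as idx 6
Step 7: w='bb' (idx 6), next='c' -> output (6, 'c'), add 'bbc' as idx 7


Encoded: [(0, 'c'), (1, 'b'), (0, 'b'), (2, 'c'), (3, 'c'), (3, 'b'), (6, 'c')]


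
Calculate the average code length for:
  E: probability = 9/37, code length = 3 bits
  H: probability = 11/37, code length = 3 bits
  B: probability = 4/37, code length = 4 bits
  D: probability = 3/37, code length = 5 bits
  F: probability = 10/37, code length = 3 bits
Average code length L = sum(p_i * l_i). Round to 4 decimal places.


Weighted contributions p_i * l_i:
  E: (9/37) * 3 = 27/37
  H: (11/37) * 3 = 33/37
  B: (4/37) * 4 = 16/37
  D: (3/37) * 5 = 15/37
  F: (10/37) * 3 = 30/37
Sum = (27 + 33 + 16 + 15 + 30)/37 = 121/37

L = 121/37 = 3.2703 bits/symbol


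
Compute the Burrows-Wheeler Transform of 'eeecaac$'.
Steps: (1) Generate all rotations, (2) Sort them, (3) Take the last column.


Rotations (sorted):
  0: $eeecaac -> last char: c
  1: aac$eeec -> last char: c
  2: ac$eeeca -> last char: a
  3: c$eeecaa -> last char: a
  4: caac$eee -> last char: e
  5: ecaac$ee -> last char: e
  6: eecaac$e -> last char: e
  7: eeecaac$ -> last char: $


BWT = ccaaeee$


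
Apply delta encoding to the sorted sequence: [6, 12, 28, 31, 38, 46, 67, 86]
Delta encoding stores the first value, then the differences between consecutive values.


First value: 6
Deltas:
  12 - 6 = 6
  28 - 12 = 16
  31 - 28 = 3
  38 - 31 = 7
  46 - 38 = 8
  67 - 46 = 21
  86 - 67 = 19


Delta encoded: [6, 6, 16, 3, 7, 8, 21, 19]


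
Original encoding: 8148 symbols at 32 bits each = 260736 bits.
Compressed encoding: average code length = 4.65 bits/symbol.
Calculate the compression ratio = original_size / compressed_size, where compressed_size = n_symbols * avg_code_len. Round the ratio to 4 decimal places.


original_size = n_symbols * orig_bits = 8148 * 32 = 260736 bits
compressed_size = n_symbols * avg_code_len = 8148 * 4.65 = 37888.2 bits
ratio = original_size / compressed_size = 260736 / 37888.2 = 6.8817

Compression ratio = 6.8817


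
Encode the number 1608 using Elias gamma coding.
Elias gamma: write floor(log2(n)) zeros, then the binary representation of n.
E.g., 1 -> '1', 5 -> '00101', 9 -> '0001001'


num_bits = floor(log2(1608)) + 1 = 11
leading_zeros = num_bits - 1 = 10
binary(1608) = 11001001000

Elias gamma(1608) = '0000000000' + '11001001000' = 000000000011001001000 (21 bits)


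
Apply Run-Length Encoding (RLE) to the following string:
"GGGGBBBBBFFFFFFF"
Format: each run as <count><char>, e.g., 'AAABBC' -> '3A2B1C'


Scanning runs left to right:
  i=0: run of 'G' x 4 -> '4G'
  i=4: run of 'B' x 5 -> '5B'
  i=9: run of 'F' x 7 -> '7F'

RLE = 4G5B7F


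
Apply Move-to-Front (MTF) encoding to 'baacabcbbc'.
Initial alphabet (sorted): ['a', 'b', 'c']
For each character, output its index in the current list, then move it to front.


MTF encoding:
'b': index 1 in ['a', 'b', 'c'] -> ['b', 'a', 'c']
'a': index 1 in ['b', 'a', 'c'] -> ['a', 'b', 'c']
'a': index 0 in ['a', 'b', 'c'] -> ['a', 'b', 'c']
'c': index 2 in ['a', 'b', 'c'] -> ['c', 'a', 'b']
'a': index 1 in ['c', 'a', 'b'] -> ['a', 'c', 'b']
'b': index 2 in ['a', 'c', 'b'] -> ['b', 'a', 'c']
'c': index 2 in ['b', 'a', 'c'] -> ['c', 'b', 'a']
'b': index 1 in ['c', 'b', 'a'] -> ['b', 'c', 'a']
'b': index 0 in ['b', 'c', 'a'] -> ['b', 'c', 'a']
'c': index 1 in ['b', 'c', 'a'] -> ['c', 'b', 'a']


Output: [1, 1, 0, 2, 1, 2, 2, 1, 0, 1]


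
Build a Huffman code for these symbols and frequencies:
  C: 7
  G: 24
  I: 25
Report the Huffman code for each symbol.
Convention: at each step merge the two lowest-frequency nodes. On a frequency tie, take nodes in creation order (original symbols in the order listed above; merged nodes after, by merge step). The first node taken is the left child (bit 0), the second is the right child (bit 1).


Huffman tree construction:
Step 1: Merge C(7) + G(24) = 31
Step 2: Merge I(25) + (C+G)(31) = 56
Read each symbol's code off the tree from the root (left child = 0, right child = 1).

Codes:
  C: 10 (length 2)
  G: 11 (length 2)
  I: 0 (length 1)
Average code length: 87/56 = 1.5536 bits/symbol


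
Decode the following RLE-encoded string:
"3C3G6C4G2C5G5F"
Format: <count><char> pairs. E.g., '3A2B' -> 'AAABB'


Expanding each <count><char> pair:
  3C -> 'CCC'
  3G -> 'GGG'
  6C -> 'CCCCCC'
  4G -> 'GGGG'
  2C -> 'CC'
  5G -> 'GGGGG'
  5F -> 'FFFFF'

Decoded = CCCGGGCCCCCCGGGGCCGGGGGFFFFF


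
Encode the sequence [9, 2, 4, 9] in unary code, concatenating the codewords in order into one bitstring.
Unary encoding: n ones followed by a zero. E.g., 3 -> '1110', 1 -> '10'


Encode each number as n ones followed by a terminating 0:
  9 -> 1111111110 (10 bits)
  2 -> 110 (3 bits)
  4 -> 11110 (5 bits)
  9 -> 1111111110 (10 bits)
Total length = 10 + 3 + 5 + 10 = 28 bits.

Unary([9, 2, 4, 9]) = 1111111110110111101111111110 (28 bits)


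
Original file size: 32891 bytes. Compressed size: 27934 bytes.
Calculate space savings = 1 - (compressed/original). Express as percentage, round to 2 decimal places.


ratio = compressed/original = 27934/32891 = 0.84929
savings = 1 - ratio = 1 - 0.84929 = 0.15071
as a percentage: 0.15071 * 100 = 15.07%

Space savings = 1 - 27934/32891 = 15.07%


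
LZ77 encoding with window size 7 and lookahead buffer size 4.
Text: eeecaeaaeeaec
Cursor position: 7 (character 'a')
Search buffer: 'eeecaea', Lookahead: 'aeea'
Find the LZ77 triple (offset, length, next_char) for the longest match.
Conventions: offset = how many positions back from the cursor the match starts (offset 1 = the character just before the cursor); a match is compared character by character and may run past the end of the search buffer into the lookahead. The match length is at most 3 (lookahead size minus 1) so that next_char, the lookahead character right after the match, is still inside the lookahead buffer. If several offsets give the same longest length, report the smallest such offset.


Try each offset into the search buffer:
  offset=1 (pos 6, char 'a'): match length 1
  offset=2 (pos 5, char 'e'): match length 0
  offset=3 (pos 4, char 'a'): match length 2
  offset=4 (pos 3, char 'c'): match length 0
  offset=5 (pos 2, char 'e'): match length 0
  offset=6 (pos 1, char 'e'): match length 0
  offset=7 (pos 0, char 'e'): match length 0
Longest match has length 2 at offset 3.
next_char = character at position 7 + 2 = 9 -> 'e'

Best match: offset=3, length=2 (matching 'ae' starting at position 4)
LZ77 triple: (3, 2, 'e')


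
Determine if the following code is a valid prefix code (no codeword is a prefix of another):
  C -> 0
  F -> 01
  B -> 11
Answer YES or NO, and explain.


Checking each pair (does one codeword prefix another?):
  C='0' vs F='01': prefix -- VIOLATION

NO -- this is NOT a valid prefix code. C (0) is a prefix of F (01).


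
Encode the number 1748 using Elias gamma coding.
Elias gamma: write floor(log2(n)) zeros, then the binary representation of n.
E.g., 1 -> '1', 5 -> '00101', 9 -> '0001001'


num_bits = floor(log2(1748)) + 1 = 11
leading_zeros = num_bits - 1 = 10
binary(1748) = 11011010100

Elias gamma(1748) = '0000000000' + '11011010100' = 000000000011011010100 (21 bits)


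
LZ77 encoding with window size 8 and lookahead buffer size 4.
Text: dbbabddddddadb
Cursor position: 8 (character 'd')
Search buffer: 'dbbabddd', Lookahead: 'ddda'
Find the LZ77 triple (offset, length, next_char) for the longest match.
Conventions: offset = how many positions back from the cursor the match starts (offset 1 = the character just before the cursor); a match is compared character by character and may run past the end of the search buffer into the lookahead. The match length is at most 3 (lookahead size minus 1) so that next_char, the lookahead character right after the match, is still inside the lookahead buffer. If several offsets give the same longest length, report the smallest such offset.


Try each offset into the search buffer:
  offset=1 (pos 7, char 'd'): match length 3
  offset=2 (pos 6, char 'd'): match length 3
  offset=3 (pos 5, char 'd'): match length 3
  offset=4 (pos 4, char 'b'): match length 0
  offset=5 (pos 3, char 'a'): match length 0
  offset=6 (pos 2, char 'b'): match length 0
  offset=7 (pos 1, char 'b'): match length 0
  offset=8 (pos 0, char 'd'): match length 1
Longest match has length 3, found at offsets 1, 2, 3; take the smallest, offset 1.
next_char = character at position 8 + 3 = 11 -> 'a'

Best match: offset=1, length=3 (matching 'ddd' starting at position 7)
LZ77 triple: (1, 3, 'a')


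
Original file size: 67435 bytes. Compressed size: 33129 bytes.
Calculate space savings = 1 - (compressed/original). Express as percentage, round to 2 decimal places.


ratio = compressed/original = 33129/67435 = 0.491273
savings = 1 - ratio = 1 - 0.491273 = 0.508727
as a percentage: 0.508727 * 100 = 50.87%

Space savings = 1 - 33129/67435 = 50.87%


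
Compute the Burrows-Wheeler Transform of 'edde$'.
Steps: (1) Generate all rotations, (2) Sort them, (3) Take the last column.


Rotations (sorted):
  0: $edde -> last char: e
  1: dde$e -> last char: e
  2: de$ed -> last char: d
  3: e$edd -> last char: d
  4: edde$ -> last char: $


BWT = eedd$


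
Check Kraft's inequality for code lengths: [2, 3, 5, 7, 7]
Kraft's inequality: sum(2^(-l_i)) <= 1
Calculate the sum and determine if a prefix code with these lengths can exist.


Sum = 2^(-2) + 2^(-3) + 2^(-5) + 2^(-7) + 2^(-7)
    = 0.25 + 0.125 + 0.03125 + 0.0078125 + 0.0078125
    = 54/128 = 0.421875
Since 0.421875 <= 1, Kraft's inequality IS satisfied.
A prefix code with these lengths CAN exist.

Kraft sum = 0.421875. Satisfied.


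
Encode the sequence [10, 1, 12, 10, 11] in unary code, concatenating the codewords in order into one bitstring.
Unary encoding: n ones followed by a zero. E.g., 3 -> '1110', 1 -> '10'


Encode each number as n ones followed by a terminating 0:
  10 -> 11111111110 (11 bits)
  1 -> 10 (2 bits)
  12 -> 1111111111110 (13 bits)
  10 -> 11111111110 (11 bits)
  11 -> 111111111110 (12 bits)
Total length = 11 + 2 + 13 + 11 + 12 = 49 bits.

Unary([10, 1, 12, 10, 11]) = 1111111111010111111111111011111111110111111111110 (49 bits)


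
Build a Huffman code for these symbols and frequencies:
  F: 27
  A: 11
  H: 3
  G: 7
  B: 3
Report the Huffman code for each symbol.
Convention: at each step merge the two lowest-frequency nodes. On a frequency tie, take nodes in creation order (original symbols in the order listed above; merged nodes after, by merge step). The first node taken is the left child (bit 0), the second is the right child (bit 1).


Huffman tree construction:
Step 1: Merge H(3) + B(3) = 6
Step 2: Merge (H+B)(6) + G(7) = 13
Step 3: Merge A(11) + ((H+B)+G)(13) = 24
Step 4: Merge (A+((H+B)+G))(24) + F(27) = 51
Read each symbol's code off the tree from the root (left child = 0, right child = 1).

Codes:
  F: 1 (length 1)
  A: 00 (length 2)
  H: 0100 (length 4)
  G: 011 (length 3)
  B: 0101 (length 4)
Average code length: 94/51 = 1.8431 bits/symbol


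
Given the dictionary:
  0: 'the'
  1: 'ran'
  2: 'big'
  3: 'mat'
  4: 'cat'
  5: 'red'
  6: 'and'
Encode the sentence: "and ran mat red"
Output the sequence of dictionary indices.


Look up each word in the dictionary:
  'and' -> 6
  'ran' -> 1
  'mat' -> 3
  'red' -> 5

Encoded: [6, 1, 3, 5]


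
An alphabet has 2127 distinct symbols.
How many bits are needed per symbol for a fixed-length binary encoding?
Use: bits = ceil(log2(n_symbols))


log2(2127) = 11.0546
Bracket: 2^11 = 2048 < 2127 <= 2^12 = 4096
So ceil(log2(2127)) = 12

bits = ceil(log2(2127)) = ceil(11.0546) = 12 bits


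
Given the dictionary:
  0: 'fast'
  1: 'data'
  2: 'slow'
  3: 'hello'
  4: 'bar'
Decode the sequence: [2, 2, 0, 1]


Look up each index in the dictionary:
  2 -> 'slow'
  2 -> 'slow'
  0 -> 'fast'
  1 -> 'data'

Decoded: "slow slow fast data"


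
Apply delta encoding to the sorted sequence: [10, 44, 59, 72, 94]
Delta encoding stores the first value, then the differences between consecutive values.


First value: 10
Deltas:
  44 - 10 = 34
  59 - 44 = 15
  72 - 59 = 13
  94 - 72 = 22


Delta encoded: [10, 34, 15, 13, 22]


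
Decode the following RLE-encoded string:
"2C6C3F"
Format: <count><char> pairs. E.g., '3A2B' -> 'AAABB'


Expanding each <count><char> pair:
  2C -> 'CC'
  6C -> 'CCCCCC'
  3F -> 'FFF'

Decoded = CCCCCCCCFFF


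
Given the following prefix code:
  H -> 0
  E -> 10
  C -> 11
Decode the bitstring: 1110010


Decoding step by step:
Bits 11 -> C
Bits 10 -> E
Bits 0 -> H
Bits 10 -> E


Decoded message: CEHE


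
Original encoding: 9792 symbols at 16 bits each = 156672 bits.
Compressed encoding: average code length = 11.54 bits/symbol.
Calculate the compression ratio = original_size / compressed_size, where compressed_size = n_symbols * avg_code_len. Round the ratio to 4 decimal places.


original_size = n_symbols * orig_bits = 9792 * 16 = 156672 bits
compressed_size = n_symbols * avg_code_len = 9792 * 11.54 = 112999.68 bits
ratio = original_size / compressed_size = 156672 / 112999.68 = 1.3865

Compression ratio = 1.3865


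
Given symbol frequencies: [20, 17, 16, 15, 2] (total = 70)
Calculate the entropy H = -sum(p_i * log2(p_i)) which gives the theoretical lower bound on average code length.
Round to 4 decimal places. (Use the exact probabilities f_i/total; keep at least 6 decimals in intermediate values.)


Per-symbol terms -p_i * log2(p_i) with p_i = f_i/70:
  p = 20/70 = 0.285714: log2(p) = -1.807355, -p*log2(p) = 0.516387
  p = 17/70 = 0.242857: log2(p) = -2.041820, -p*log2(p) = 0.495871
  p = 16/70 = 0.228571: log2(p) = -2.129283, -p*log2(p) = 0.486693
  p = 15/70 = 0.214286: log2(p) = -2.222392, -p*log2(p) = 0.476227
  p = 2/70 = 0.028571: log2(p) = -5.129283, -p*log2(p) = 0.146551
H = 0.516387 + 0.495871 + 0.486693 + 0.476227 + 0.146551 = 2.121729

H = 2.1217 bits/symbol


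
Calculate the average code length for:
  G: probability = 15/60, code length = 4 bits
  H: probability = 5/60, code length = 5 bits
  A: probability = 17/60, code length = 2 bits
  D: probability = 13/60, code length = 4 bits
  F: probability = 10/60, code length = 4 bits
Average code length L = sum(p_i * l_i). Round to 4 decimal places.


Weighted contributions p_i * l_i:
  G: (15/60) * 4 = 60/60
  H: (5/60) * 5 = 25/60
  A: (17/60) * 2 = 34/60
  D: (13/60) * 4 = 52/60
  F: (10/60) * 4 = 40/60
Sum = (60 + 25 + 34 + 52 + 40)/60 = 211/60

L = 211/60 = 3.5167 bits/symbol


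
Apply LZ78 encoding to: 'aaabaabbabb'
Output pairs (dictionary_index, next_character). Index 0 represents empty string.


LZ78 encoding steps:
Dictionary: {0: ''}
Step 1: w='' (idx 0), next='a' -> output (0, 'a'), add 'a' as idx 1
Step 2: w='a' (idx 1), next='a' -> output (1, 'a'), add 'aa' as idx 2
Step 3: w='' (idx 0), next='b' -> output (0, 'b'), add 'b' as idx 3
Step 4: w='aa' (idx 2), next='b' -> output (2, 'b'), add 'aab' as idx 4
Step 5: w='b' (idx 3), next='a' -> output (3, 'a'), add 'ba' as idx 5
Step 6: w='b' (idx 3), next='b' -> output (3, 'b'), add 'bb' as idx 6


Encoded: [(0, 'a'), (1, 'a'), (0, 'b'), (2, 'b'), (3, 'a'), (3, 'b')]


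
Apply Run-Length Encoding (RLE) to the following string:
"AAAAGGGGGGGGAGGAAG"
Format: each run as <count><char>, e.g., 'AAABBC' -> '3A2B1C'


Scanning runs left to right:
  i=0: run of 'A' x 4 -> '4A'
  i=4: run of 'G' x 8 -> '8G'
  i=12: run of 'A' x 1 -> '1A'
  i=13: run of 'G' x 2 -> '2G'
  i=15: run of 'A' x 2 -> '2A'
  i=17: run of 'G' x 1 -> '1G'

RLE = 4A8G1A2G2A1G


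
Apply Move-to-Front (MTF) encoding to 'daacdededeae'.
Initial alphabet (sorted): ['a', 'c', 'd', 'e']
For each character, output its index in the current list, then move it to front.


MTF encoding:
'd': index 2 in ['a', 'c', 'd', 'e'] -> ['d', 'a', 'c', 'e']
'a': index 1 in ['d', 'a', 'c', 'e'] -> ['a', 'd', 'c', 'e']
'a': index 0 in ['a', 'd', 'c', 'e'] -> ['a', 'd', 'c', 'e']
'c': index 2 in ['a', 'd', 'c', 'e'] -> ['c', 'a', 'd', 'e']
'd': index 2 in ['c', 'a', 'd', 'e'] -> ['d', 'c', 'a', 'e']
'e': index 3 in ['d', 'c', 'a', 'e'] -> ['e', 'd', 'c', 'a']
'd': index 1 in ['e', 'd', 'c', 'a'] -> ['d', 'e', 'c', 'a']
'e': index 1 in ['d', 'e', 'c', 'a'] -> ['e', 'd', 'c', 'a']
'd': index 1 in ['e', 'd', 'c', 'a'] -> ['d', 'e', 'c', 'a']
'e': index 1 in ['d', 'e', 'c', 'a'] -> ['e', 'd', 'c', 'a']
'a': index 3 in ['e', 'd', 'c', 'a'] -> ['a', 'e', 'd', 'c']
'e': index 1 in ['a', 'e', 'd', 'c'] -> ['e', 'a', 'd', 'c']


Output: [2, 1, 0, 2, 2, 3, 1, 1, 1, 1, 3, 1]


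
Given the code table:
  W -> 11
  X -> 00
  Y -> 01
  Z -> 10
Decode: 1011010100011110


Decoding:
10 -> Z
11 -> W
01 -> Y
01 -> Y
00 -> X
01 -> Y
11 -> W
10 -> Z


Result: ZWYYXYWZ


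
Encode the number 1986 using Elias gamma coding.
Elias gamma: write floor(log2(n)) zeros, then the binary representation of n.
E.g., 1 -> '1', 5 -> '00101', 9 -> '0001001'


num_bits = floor(log2(1986)) + 1 = 11
leading_zeros = num_bits - 1 = 10
binary(1986) = 11111000010

Elias gamma(1986) = '0000000000' + '11111000010' = 000000000011111000010 (21 bits)


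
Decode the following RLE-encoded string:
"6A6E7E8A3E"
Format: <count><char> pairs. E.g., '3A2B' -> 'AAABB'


Expanding each <count><char> pair:
  6A -> 'AAAAAA'
  6E -> 'EEEEEE'
  7E -> 'EEEEEEE'
  8A -> 'AAAAAAAA'
  3E -> 'EEE'

Decoded = AAAAAAEEEEEEEEEEEEEAAAAAAAAEEE


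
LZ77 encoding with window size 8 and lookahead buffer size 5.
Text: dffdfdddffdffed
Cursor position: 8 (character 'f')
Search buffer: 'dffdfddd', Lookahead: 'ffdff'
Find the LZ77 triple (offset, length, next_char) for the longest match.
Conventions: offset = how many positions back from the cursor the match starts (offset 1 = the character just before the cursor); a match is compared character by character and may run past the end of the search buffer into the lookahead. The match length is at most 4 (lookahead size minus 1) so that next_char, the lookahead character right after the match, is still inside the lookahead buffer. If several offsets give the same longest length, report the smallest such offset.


Try each offset into the search buffer:
  offset=1 (pos 7, char 'd'): match length 0
  offset=2 (pos 6, char 'd'): match length 0
  offset=3 (pos 5, char 'd'): match length 0
  offset=4 (pos 4, char 'f'): match length 1
  offset=5 (pos 3, char 'd'): match length 0
  offset=6 (pos 2, char 'f'): match length 1
  offset=7 (pos 1, char 'f'): match length 4
  offset=8 (pos 0, char 'd'): match length 0
Longest match has length 4 at offset 7.
next_char = character at position 8 + 4 = 12 -> 'f'

Best match: offset=7, length=4 (matching 'ffdf' starting at position 1)
LZ77 triple: (7, 4, 'f')


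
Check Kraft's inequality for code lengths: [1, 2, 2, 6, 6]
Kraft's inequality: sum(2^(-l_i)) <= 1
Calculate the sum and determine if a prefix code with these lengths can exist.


Sum = 2^(-1) + 2^(-2) + 2^(-2) + 2^(-6) + 2^(-6)
    = 0.5 + 0.25 + 0.25 + 0.015625 + 0.015625
    = 66/64 = 1.03125
Since 1.03125 > 1, Kraft's inequality is NOT satisfied.
A prefix code with these lengths CANNOT exist.

Kraft sum = 1.03125. Not satisfied.


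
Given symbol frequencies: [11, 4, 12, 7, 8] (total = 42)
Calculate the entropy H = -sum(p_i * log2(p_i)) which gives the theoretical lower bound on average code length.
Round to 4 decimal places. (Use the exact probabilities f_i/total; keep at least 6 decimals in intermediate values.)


Per-symbol terms -p_i * log2(p_i) with p_i = f_i/42:
  p = 11/42 = 0.261905: log2(p) = -1.932886, -p*log2(p) = 0.506232
  p = 4/42 = 0.095238: log2(p) = -3.392317, -p*log2(p) = 0.323078
  p = 12/42 = 0.285714: log2(p) = -1.807355, -p*log2(p) = 0.516387
  p = 7/42 = 0.166667: log2(p) = -2.584963, -p*log2(p) = 0.430827
  p = 8/42 = 0.190476: log2(p) = -2.392317, -p*log2(p) = 0.455680
H = 0.506232 + 0.323078 + 0.516387 + 0.430827 + 0.455680 = 2.232204

H = 2.2322 bits/symbol


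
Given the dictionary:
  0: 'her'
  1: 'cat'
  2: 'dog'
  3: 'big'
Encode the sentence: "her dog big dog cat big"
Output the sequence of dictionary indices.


Look up each word in the dictionary:
  'her' -> 0
  'dog' -> 2
  'big' -> 3
  'dog' -> 2
  'cat' -> 1
  'big' -> 3

Encoded: [0, 2, 3, 2, 1, 3]


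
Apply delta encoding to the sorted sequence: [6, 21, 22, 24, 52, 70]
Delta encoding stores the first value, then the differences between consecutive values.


First value: 6
Deltas:
  21 - 6 = 15
  22 - 21 = 1
  24 - 22 = 2
  52 - 24 = 28
  70 - 52 = 18


Delta encoded: [6, 15, 1, 2, 28, 18]


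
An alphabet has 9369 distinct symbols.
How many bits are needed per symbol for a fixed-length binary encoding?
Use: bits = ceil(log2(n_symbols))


log2(9369) = 13.1937
Bracket: 2^13 = 8192 < 9369 <= 2^14 = 16384
So ceil(log2(9369)) = 14

bits = ceil(log2(9369)) = ceil(13.1937) = 14 bits


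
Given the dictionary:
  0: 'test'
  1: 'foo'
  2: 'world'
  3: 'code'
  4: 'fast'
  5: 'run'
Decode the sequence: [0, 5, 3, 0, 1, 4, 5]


Look up each index in the dictionary:
  0 -> 'test'
  5 -> 'run'
  3 -> 'code'
  0 -> 'test'
  1 -> 'foo'
  4 -> 'fast'
  5 -> 'run'

Decoded: "test run code test foo fast run"


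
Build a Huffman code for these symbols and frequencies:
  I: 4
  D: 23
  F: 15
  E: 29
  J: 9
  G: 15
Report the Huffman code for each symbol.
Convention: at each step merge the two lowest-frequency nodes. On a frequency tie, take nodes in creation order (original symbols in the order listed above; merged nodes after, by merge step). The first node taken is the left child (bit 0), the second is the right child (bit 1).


Huffman tree construction:
Step 1: Merge I(4) + J(9) = 13
Step 2: Merge (I+J)(13) + F(15) = 28
Step 3: Merge G(15) + D(23) = 38
Step 4: Merge ((I+J)+F)(28) + E(29) = 57
Step 5: Merge (G+D)(38) + (((I+J)+F)+E)(57) = 95
Read each symbol's code off the tree from the root (left child = 0, right child = 1).

Codes:
  I: 1000 (length 4)
  D: 01 (length 2)
  F: 101 (length 3)
  E: 11 (length 2)
  J: 1001 (length 4)
  G: 00 (length 2)
Average code length: 231/95 = 2.4316 bits/symbol


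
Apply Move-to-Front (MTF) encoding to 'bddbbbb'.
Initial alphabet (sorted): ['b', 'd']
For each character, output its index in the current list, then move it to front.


MTF encoding:
'b': index 0 in ['b', 'd'] -> ['b', 'd']
'd': index 1 in ['b', 'd'] -> ['d', 'b']
'd': index 0 in ['d', 'b'] -> ['d', 'b']
'b': index 1 in ['d', 'b'] -> ['b', 'd']
'b': index 0 in ['b', 'd'] -> ['b', 'd']
'b': index 0 in ['b', 'd'] -> ['b', 'd']
'b': index 0 in ['b', 'd'] -> ['b', 'd']


Output: [0, 1, 0, 1, 0, 0, 0]


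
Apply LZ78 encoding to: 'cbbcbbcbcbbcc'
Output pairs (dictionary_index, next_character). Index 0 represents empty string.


LZ78 encoding steps:
Dictionary: {0: ''}
Step 1: w='' (idx 0), next='c' -> output (0, 'c'), add 'c' as idx 1
Step 2: w='' (idx 0), next='b' -> output (0, 'b'), add 'b' as idx 2
Step 3: w='b' (idx 2), next='c' -> output (2, 'c'), add 'bc' as idx 3
Step 4: w='b' (idx 2), next='b' -> output (2, 'b'), add 'bb' as idx 4
Step 5: w='c' (idx 1), next='b' -> output (1, 'b'), add 'cb' as idx 5
Step 6: w='cb' (idx 5), next='b' -> output (5, 'b'), add 'cbb' as idx 6
Step 7: w='c' (idx 1), next='c' -> output (1, 'c'), add 'cc' as idx 7


Encoded: [(0, 'c'), (0, 'b'), (2, 'c'), (2, 'b'), (1, 'b'), (5, 'b'), (1, 'c')]


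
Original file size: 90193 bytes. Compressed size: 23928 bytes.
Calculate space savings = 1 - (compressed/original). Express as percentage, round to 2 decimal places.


ratio = compressed/original = 23928/90193 = 0.265298
savings = 1 - ratio = 1 - 0.265298 = 0.734702
as a percentage: 0.734702 * 100 = 73.47%

Space savings = 1 - 23928/90193 = 73.47%


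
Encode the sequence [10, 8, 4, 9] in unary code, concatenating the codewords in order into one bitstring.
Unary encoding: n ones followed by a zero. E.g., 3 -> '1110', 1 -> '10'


Encode each number as n ones followed by a terminating 0:
  10 -> 11111111110 (11 bits)
  8 -> 111111110 (9 bits)
  4 -> 11110 (5 bits)
  9 -> 1111111110 (10 bits)
Total length = 11 + 9 + 5 + 10 = 35 bits.

Unary([10, 8, 4, 9]) = 11111111110111111110111101111111110 (35 bits)


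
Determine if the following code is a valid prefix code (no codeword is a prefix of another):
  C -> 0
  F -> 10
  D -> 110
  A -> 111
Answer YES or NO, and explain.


Checking each pair (does one codeword prefix another?):
  C='0' vs F='10': no prefix
  C='0' vs D='110': no prefix
  C='0' vs A='111': no prefix
  F='10' vs C='0': no prefix
  F='10' vs D='110': no prefix
  F='10' vs A='111': no prefix
  D='110' vs C='0': no prefix
  D='110' vs F='10': no prefix
  D='110' vs A='111': no prefix
  A='111' vs C='0': no prefix
  A='111' vs F='10': no prefix
  A='111' vs D='110': no prefix
No violation found over all pairs.

YES -- this is a valid prefix code. No codeword is a prefix of any other codeword.


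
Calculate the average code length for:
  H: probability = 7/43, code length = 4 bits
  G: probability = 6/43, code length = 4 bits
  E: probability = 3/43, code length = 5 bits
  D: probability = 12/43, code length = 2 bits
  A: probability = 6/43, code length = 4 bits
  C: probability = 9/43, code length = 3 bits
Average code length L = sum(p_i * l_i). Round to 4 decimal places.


Weighted contributions p_i * l_i:
  H: (7/43) * 4 = 28/43
  G: (6/43) * 4 = 24/43
  E: (3/43) * 5 = 15/43
  D: (12/43) * 2 = 24/43
  A: (6/43) * 4 = 24/43
  C: (9/43) * 3 = 27/43
Sum = (28 + 24 + 15 + 24 + 24 + 27)/43 = 142/43

L = 142/43 = 3.3023 bits/symbol


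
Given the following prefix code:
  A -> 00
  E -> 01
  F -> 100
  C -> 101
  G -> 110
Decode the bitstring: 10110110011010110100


Decoding step by step:
Bits 101 -> C
Bits 101 -> C
Bits 100 -> F
Bits 110 -> G
Bits 101 -> C
Bits 101 -> C
Bits 00 -> A


Decoded message: CCFGCCA


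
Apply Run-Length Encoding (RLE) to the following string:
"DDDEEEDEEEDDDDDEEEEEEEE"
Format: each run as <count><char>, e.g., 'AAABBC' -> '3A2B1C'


Scanning runs left to right:
  i=0: run of 'D' x 3 -> '3D'
  i=3: run of 'E' x 3 -> '3E'
  i=6: run of 'D' x 1 -> '1D'
  i=7: run of 'E' x 3 -> '3E'
  i=10: run of 'D' x 5 -> '5D'
  i=15: run of 'E' x 8 -> '8E'

RLE = 3D3E1D3E5D8E


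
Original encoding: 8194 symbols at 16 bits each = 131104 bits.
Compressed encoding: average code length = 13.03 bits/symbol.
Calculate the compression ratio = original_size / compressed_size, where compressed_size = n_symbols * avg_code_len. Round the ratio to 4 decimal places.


original_size = n_symbols * orig_bits = 8194 * 16 = 131104 bits
compressed_size = n_symbols * avg_code_len = 8194 * 13.03 = 106767.82 bits
ratio = original_size / compressed_size = 131104 / 106767.82 = 1.2279

Compression ratio = 1.2279


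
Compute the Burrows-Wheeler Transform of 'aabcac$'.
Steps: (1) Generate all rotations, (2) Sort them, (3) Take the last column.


Rotations (sorted):
  0: $aabcac -> last char: c
  1: aabcac$ -> last char: $
  2: abcac$a -> last char: a
  3: ac$aabc -> last char: c
  4: bcac$aa -> last char: a
  5: c$aabca -> last char: a
  6: cac$aab -> last char: b


BWT = c$acaab


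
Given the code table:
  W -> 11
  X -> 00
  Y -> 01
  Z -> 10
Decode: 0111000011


Decoding:
01 -> Y
11 -> W
00 -> X
00 -> X
11 -> W


Result: YWXXW
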